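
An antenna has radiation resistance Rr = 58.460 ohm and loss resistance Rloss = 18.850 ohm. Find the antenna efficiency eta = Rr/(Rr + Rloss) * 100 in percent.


eta = 58.460 / (58.460 + 18.850) * 100 = 75.62%

75.62%


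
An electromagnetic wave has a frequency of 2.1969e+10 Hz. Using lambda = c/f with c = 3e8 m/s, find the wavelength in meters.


lambda = c / f = 3.0000e+08 / 2.1969e+10 = 0.01366 m

0.01366 m


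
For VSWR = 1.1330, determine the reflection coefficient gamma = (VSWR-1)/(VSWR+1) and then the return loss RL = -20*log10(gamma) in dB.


gamma = (1.1330 - 1) / (1.1330 + 1) = 0.06235349
RL = -20 * log10(0.06235349) = 24.10 dB

24.10 dB


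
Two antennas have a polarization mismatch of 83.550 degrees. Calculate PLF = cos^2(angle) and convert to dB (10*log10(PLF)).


PLF_linear = cos^2(83.550 deg) = 0.01261940
PLF_dB = 10 * log10(0.01261940) = -18.99 dB

-18.99 dB


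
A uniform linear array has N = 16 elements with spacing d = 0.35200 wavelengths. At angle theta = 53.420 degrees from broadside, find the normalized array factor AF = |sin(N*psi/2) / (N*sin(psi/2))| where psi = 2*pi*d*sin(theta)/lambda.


psi = 2*pi*0.35200*sin(53.420 deg) = 1.776037 rad
AF = |sin(16*1.776037/2) / (16*sin(1.776037/2))| = 0.08036

0.08036


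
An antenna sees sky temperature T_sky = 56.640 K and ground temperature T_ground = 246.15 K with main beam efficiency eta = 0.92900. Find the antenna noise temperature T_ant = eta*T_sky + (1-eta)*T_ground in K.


T_ant = 0.92900 * 56.640 + (1 - 0.92900) * 246.15 = 70.10 K

70.10 K


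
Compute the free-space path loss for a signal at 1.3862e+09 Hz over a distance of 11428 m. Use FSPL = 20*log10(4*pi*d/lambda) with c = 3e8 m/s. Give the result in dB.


lambda = c / f = 3.0000e+08 / 1.3862e+09 = 0.2164190 m
FSPL = 20 * log10(4*pi*11428/0.2164190) = 116.4 dB

116.4 dB


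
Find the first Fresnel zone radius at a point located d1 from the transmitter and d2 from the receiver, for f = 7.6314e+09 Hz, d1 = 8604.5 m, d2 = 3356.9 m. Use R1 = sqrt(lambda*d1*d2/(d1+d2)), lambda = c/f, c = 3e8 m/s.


lambda = c / f = 3.0000e+08 / 7.6314e+09 = 0.03931127 m
R1 = sqrt(0.03931127 * 8604.5 * 3356.9 / (8604.5 + 3356.9)) = 9.743 m

9.743 m


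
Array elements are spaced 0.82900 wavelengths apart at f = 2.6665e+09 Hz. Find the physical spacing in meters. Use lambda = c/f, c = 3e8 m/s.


lambda = c / f = 3.0000e+08 / 2.6665e+09 = 0.1125070 m
d = 0.82900 * 0.1125070 = 0.09327 m

0.09327 m


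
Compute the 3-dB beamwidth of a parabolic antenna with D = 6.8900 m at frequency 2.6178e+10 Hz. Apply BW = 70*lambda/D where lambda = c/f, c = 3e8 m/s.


lambda = c / f = 3.0000e+08 / 2.6178e+10 = 0.01146000 m
BW = 70 * 0.01146000 / 6.8900 = 0.1164 deg

0.1164 deg


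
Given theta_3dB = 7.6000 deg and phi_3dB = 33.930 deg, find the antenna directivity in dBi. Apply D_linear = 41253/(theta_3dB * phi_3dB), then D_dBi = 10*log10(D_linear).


D_linear = 41253 / (7.6000 * 33.930) = 159.9772
D_dBi = 10 * log10(159.9772) = 22.04 dBi

22.04 dBi


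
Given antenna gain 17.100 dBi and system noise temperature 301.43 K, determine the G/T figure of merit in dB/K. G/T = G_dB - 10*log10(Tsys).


G/T = 17.100 - 10*log10(301.43) = 17.100 - 24.79186 = -7.692 dB/K

-7.692 dB/K


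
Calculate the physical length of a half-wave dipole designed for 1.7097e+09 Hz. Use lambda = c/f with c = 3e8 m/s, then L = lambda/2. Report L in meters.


lambda = c / f = 3.0000e+08 / 1.7097e+09 = 0.1754694 m
L = lambda / 2 = 0.1754694 / 2 = 0.08773 m

0.08773 m


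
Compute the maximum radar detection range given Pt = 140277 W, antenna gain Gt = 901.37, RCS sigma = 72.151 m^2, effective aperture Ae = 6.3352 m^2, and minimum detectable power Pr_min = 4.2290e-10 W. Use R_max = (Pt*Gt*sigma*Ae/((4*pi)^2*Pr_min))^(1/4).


R^4 = 140277*901.37*72.151*6.3352 / ((4*pi)^2 * 4.2290e-10) = 8.654358e+17
R_max = 8.654358e+17^0.25 = 30501 m

30501 m


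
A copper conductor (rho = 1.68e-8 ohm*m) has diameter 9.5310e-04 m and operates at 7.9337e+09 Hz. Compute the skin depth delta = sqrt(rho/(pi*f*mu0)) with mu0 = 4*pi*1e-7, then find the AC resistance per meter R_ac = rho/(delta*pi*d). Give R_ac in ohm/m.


delta = sqrt(1.68e-8 / (pi * 7.9337e+09 * 4*pi*1e-7)) = 7.323807e-07 m
R_ac = 1.68e-8 / (7.323807e-07 * pi * 9.5310e-04) = 7.661 ohm/m

7.661 ohm/m


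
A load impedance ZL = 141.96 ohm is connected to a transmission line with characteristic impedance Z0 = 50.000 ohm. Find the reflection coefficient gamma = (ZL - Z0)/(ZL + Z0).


gamma = (141.96 - 50.000) / (141.96 + 50.000) = 0.4791

0.4791


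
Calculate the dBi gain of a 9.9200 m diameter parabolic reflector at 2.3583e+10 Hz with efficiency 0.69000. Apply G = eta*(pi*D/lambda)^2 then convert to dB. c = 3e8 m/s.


lambda = c / f = 3.0000e+08 / 2.3583e+10 = 0.01272103 m
G_linear = 0.69000 * (pi * 9.9200 / 0.01272103)^2 = 4.141214e+06
G_dBi = 10 * log10(4.141214e+06) = 66.17 dBi

66.17 dBi


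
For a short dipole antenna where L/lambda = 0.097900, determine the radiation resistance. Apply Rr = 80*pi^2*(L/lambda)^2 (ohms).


Rr = 80 * pi^2 * (0.097900)^2 = 80 * 9.869604 * 9.584410e-03 = 7.568 ohm

7.568 ohm


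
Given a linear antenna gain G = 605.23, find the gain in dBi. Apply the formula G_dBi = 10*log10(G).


G_dBi = 10 * log10(605.23) = 27.82 dBi

27.82 dBi


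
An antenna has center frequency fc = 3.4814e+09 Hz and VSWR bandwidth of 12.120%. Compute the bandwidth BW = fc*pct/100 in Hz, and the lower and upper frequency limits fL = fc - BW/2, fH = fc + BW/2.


BW = 3.4814e+09 * 12.120/100 = 4.219457e+08 Hz
fL = 3.4814e+09 - 4.219457e+08/2 = 3.270e+09 Hz
fH = 3.4814e+09 + 4.219457e+08/2 = 3.692e+09 Hz

BW=4.219e+08 Hz, fL=3.270e+09 Hz, fH=3.692e+09 Hz


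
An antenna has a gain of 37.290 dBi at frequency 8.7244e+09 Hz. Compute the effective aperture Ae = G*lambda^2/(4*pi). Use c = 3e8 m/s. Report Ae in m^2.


lambda = c / f = 3.0000e+08 / 8.7244e+09 = 0.03438632 m
G_linear = 10^(37.290/10) = 5357.967
Ae = G_linear * lambda^2 / (4*pi) = 5357.967 * 0.03438632^2 / (4*pi) = 0.5042 m^2

0.5042 m^2


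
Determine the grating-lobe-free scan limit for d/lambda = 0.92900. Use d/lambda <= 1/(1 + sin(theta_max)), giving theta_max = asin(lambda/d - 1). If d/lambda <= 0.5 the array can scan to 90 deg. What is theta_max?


lambda/d - 1 = 1/0.92900 - 1 = 0.07642626
theta_max = asin(0.07642626) = 4.383 deg

4.383 deg


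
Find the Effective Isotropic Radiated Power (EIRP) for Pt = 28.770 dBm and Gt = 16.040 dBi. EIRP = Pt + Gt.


EIRP = Pt + Gt = 28.770 + 16.040 = 44.81 dBm

44.81 dBm


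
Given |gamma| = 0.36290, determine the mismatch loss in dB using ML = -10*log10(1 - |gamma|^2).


ML = -10 * log10(1 - 0.36290^2) = -10 * log10(0.86830359) = 0.6133 dB

0.6133 dB


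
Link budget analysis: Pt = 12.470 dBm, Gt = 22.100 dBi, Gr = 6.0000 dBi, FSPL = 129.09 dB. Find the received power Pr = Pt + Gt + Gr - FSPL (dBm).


Pr = 12.470 + 22.100 + 6.0000 - 129.09 = -88.52 dBm

-88.52 dBm


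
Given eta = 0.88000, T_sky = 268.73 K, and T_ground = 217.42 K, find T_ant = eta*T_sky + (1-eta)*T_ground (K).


T_ant = 0.88000 * 268.73 + (1 - 0.88000) * 217.42 = 262.6 K

262.6 K


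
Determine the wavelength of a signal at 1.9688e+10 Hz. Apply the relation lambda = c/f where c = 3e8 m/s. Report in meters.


lambda = c / f = 3.0000e+08 / 1.9688e+10 = 0.01524 m

0.01524 m


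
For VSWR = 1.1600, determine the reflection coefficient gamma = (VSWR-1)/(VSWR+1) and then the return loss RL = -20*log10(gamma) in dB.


gamma = (1.1600 - 1) / (1.1600 + 1) = 0.07407407
RL = -20 * log10(0.07407407) = 22.61 dB

22.61 dB


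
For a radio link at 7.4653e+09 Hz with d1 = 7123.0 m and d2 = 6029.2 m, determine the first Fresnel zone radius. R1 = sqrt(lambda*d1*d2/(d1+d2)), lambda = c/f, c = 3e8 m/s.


lambda = c / f = 3.0000e+08 / 7.4653e+09 = 0.04018593 m
R1 = sqrt(0.04018593 * 7123.0 * 6029.2 / (7123.0 + 6029.2)) = 11.46 m

11.46 m


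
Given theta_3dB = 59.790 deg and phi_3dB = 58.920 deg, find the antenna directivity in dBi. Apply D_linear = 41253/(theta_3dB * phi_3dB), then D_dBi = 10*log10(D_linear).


D_linear = 41253 / (59.790 * 58.920) = 11.71020
D_dBi = 10 * log10(11.71020) = 10.69 dBi

10.69 dBi


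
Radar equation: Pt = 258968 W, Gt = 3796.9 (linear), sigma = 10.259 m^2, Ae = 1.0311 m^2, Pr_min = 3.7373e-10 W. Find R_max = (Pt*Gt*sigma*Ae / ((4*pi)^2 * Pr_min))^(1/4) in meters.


R^4 = 258968*3796.9*10.259*1.0311 / ((4*pi)^2 * 3.7373e-10) = 1.762396e+17
R_max = 1.762396e+17^0.25 = 20489 m

20489 m


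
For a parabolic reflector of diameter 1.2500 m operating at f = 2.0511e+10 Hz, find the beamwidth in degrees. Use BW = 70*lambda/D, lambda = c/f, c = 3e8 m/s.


lambda = c / f = 3.0000e+08 / 2.0511e+10 = 0.01462630 m
BW = 70 * 0.01462630 / 1.2500 = 0.8191 deg

0.8191 deg


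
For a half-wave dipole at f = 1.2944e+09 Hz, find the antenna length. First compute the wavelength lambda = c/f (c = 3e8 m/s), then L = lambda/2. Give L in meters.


lambda = c / f = 3.0000e+08 / 1.2944e+09 = 0.2317676 m
L = lambda / 2 = 0.2317676 / 2 = 0.1159 m

0.1159 m


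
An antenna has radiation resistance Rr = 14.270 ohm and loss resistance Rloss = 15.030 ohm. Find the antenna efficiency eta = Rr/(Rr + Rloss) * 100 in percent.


eta = 14.270 / (14.270 + 15.030) * 100 = 48.70%

48.70%


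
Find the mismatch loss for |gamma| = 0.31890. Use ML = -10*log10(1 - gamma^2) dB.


ML = -10 * log10(1 - 0.31890^2) = -10 * log10(0.89830279) = 0.4658 dB

0.4658 dB


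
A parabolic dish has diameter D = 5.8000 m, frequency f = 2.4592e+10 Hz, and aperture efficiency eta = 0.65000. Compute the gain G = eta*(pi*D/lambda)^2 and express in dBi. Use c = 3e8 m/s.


lambda = c / f = 3.0000e+08 / 2.4592e+10 = 0.01219909 m
G_linear = 0.65000 * (pi * 5.8000 / 0.01219909)^2 = 1.450154e+06
G_dBi = 10 * log10(1.450154e+06) = 61.61 dBi

61.61 dBi


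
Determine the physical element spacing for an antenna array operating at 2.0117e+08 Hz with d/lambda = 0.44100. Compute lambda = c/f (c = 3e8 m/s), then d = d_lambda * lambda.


lambda = c / f = 3.0000e+08 / 2.0117e+08 = 1.491276 m
d = 0.44100 * 1.491276 = 0.6577 m

0.6577 m


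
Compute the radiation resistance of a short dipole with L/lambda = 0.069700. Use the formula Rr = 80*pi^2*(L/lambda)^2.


Rr = 80 * pi^2 * (0.069700)^2 = 80 * 9.869604 * 4.858090e-03 = 3.836 ohm

3.836 ohm


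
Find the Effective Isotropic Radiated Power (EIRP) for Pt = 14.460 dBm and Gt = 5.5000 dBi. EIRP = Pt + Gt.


EIRP = Pt + Gt = 14.460 + 5.5000 = 19.96 dBm

19.96 dBm


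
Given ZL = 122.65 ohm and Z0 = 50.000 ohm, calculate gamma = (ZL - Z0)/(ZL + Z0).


gamma = (122.65 - 50.000) / (122.65 + 50.000) = 0.4208

0.4208


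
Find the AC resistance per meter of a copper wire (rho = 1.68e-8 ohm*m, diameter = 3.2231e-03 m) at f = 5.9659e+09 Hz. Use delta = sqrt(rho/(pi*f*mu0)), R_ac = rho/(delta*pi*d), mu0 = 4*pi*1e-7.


delta = sqrt(1.68e-8 / (pi * 5.9659e+09 * 4*pi*1e-7)) = 8.445722e-07 m
R_ac = 1.68e-8 / (8.445722e-07 * pi * 3.2231e-03) = 1.964 ohm/m

1.964 ohm/m


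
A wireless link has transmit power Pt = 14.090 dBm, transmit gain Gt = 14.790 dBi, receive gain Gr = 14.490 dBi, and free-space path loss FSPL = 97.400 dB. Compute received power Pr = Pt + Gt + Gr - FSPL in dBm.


Pr = 14.090 + 14.790 + 14.490 - 97.400 = -54.03 dBm

-54.03 dBm


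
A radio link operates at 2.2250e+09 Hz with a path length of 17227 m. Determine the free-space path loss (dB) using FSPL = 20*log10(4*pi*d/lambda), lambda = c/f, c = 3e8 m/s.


lambda = c / f = 3.0000e+08 / 2.2250e+09 = 0.1348315 m
FSPL = 20 * log10(4*pi*17227/0.1348315) = 124.1 dB

124.1 dB


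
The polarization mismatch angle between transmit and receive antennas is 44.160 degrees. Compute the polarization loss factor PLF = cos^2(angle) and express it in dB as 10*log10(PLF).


PLF_linear = cos^2(44.160 deg) = 0.5146587
PLF_dB = 10 * log10(0.5146587) = -2.885 dB

-2.885 dB


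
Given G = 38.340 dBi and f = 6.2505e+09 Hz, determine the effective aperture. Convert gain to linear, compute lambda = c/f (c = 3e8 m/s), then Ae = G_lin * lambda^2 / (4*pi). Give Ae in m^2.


lambda = c / f = 3.0000e+08 / 6.2505e+09 = 0.04799616 m
G_linear = 10^(38.340/10) = 6823.387
Ae = G_linear * lambda^2 / (4*pi) = 6823.387 * 0.04799616^2 / (4*pi) = 1.251 m^2

1.251 m^2


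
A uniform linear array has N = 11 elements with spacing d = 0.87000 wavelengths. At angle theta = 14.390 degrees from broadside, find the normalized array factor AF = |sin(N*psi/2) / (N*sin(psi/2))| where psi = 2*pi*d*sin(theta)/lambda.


psi = 2*pi*0.87000*sin(14.390 deg) = 1.358507 rad
AF = |sin(11*1.358507/2) / (11*sin(1.358507/2))| = 0.1343

0.1343


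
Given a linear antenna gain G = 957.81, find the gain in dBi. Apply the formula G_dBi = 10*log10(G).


G_dBi = 10 * log10(957.81) = 29.81 dBi

29.81 dBi


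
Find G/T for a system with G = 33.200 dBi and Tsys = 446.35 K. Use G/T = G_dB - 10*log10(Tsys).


G/T = 33.200 - 10*log10(446.35) = 33.200 - 26.49676 = 6.703 dB/K

6.703 dB/K


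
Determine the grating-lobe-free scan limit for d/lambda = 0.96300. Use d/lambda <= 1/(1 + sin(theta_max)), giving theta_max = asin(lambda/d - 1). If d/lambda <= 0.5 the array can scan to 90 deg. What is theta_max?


lambda/d - 1 = 1/0.96300 - 1 = 0.03842160
theta_max = asin(0.03842160) = 2.202 deg

2.202 deg


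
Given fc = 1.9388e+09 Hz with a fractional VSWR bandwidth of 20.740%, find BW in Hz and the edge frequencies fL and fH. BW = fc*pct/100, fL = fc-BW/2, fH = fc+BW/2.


BW = 1.9388e+09 * 20.740/100 = 4.021071e+08 Hz
fL = 1.9388e+09 - 4.021071e+08/2 = 1.738e+09 Hz
fH = 1.9388e+09 + 4.021071e+08/2 = 2.140e+09 Hz

BW=4.021e+08 Hz, fL=1.738e+09 Hz, fH=2.140e+09 Hz


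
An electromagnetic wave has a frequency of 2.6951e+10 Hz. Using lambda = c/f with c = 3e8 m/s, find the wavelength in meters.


lambda = c / f = 3.0000e+08 / 2.6951e+10 = 0.01113 m

0.01113 m


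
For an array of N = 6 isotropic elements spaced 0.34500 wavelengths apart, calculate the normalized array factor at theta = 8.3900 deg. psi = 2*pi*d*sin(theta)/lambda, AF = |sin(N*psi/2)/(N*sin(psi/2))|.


psi = 2*pi*0.34500*sin(8.3900 deg) = 0.3162897 rad
AF = |sin(6*0.3162897/2) / (6*sin(0.3162897/2))| = 0.8601

0.8601


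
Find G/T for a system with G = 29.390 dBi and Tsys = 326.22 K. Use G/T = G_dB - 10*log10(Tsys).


G/T = 29.390 - 10*log10(326.22) = 29.390 - 25.13511 = 4.255 dB/K

4.255 dB/K


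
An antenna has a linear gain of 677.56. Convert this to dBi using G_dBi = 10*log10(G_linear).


G_dBi = 10 * log10(677.56) = 28.31 dBi

28.31 dBi


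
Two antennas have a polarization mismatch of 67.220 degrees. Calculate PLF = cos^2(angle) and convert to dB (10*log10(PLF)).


PLF_linear = cos^2(67.220 deg) = 0.1499190
PLF_dB = 10 * log10(0.1499190) = -8.241 dB

-8.241 dB


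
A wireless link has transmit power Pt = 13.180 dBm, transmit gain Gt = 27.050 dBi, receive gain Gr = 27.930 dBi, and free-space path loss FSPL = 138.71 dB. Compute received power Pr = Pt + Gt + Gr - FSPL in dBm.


Pr = 13.180 + 27.050 + 27.930 - 138.71 = -70.55 dBm

-70.55 dBm


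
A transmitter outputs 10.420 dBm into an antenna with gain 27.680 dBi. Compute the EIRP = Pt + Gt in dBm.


EIRP = Pt + Gt = 10.420 + 27.680 = 38.10 dBm

38.10 dBm


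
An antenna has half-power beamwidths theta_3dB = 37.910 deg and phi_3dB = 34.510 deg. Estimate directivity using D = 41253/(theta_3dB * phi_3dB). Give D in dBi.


D_linear = 41253 / (37.910 * 34.510) = 31.53238
D_dBi = 10 * log10(31.53238) = 14.99 dBi

14.99 dBi


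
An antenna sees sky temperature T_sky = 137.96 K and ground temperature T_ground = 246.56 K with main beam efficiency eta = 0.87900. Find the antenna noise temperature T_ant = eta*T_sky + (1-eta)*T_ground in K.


T_ant = 0.87900 * 137.96 + (1 - 0.87900) * 246.56 = 151.1 K

151.1 K


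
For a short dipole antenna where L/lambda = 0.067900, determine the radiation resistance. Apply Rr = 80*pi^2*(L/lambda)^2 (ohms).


Rr = 80 * pi^2 * (0.067900)^2 = 80 * 9.869604 * 4.610410e-03 = 3.640 ohm

3.640 ohm


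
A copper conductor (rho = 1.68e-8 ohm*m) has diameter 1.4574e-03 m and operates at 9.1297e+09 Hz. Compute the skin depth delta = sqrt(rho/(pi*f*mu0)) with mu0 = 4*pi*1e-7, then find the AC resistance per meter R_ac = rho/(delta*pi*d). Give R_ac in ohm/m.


delta = sqrt(1.68e-8 / (pi * 9.1297e+09 * 4*pi*1e-7)) = 6.827261e-07 m
R_ac = 1.68e-8 / (6.827261e-07 * pi * 1.4574e-03) = 5.374 ohm/m

5.374 ohm/m


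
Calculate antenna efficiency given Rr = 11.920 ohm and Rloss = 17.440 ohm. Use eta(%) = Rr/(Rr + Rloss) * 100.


eta = 11.920 / (11.920 + 17.440) * 100 = 40.60%

40.60%


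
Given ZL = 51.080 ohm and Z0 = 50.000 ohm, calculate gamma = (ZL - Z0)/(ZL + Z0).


gamma = (51.080 - 50.000) / (51.080 + 50.000) = 0.01068

0.01068


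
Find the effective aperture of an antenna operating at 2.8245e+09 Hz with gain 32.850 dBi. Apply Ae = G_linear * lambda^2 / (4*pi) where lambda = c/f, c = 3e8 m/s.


lambda = c / f = 3.0000e+08 / 2.8245e+09 = 0.1062135 m
G_linear = 10^(32.850/10) = 1927.525
Ae = G_linear * lambda^2 / (4*pi) = 1927.525 * 0.1062135^2 / (4*pi) = 1.730 m^2

1.730 m^2


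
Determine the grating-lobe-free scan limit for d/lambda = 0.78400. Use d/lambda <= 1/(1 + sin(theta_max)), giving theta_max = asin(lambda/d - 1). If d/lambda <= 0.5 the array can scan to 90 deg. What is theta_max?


lambda/d - 1 = 1/0.78400 - 1 = 0.2755102
theta_max = asin(0.2755102) = 15.99 deg

15.99 deg


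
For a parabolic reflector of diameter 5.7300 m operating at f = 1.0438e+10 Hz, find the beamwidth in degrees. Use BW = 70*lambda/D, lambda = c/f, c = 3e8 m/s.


lambda = c / f = 3.0000e+08 / 1.0438e+10 = 0.02874114 m
BW = 70 * 0.02874114 / 5.7300 = 0.3511 deg

0.3511 deg


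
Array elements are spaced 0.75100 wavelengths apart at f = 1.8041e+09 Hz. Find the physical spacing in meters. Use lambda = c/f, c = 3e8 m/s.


lambda = c / f = 3.0000e+08 / 1.8041e+09 = 0.1662879 m
d = 0.75100 * 0.1662879 = 0.1249 m

0.1249 m


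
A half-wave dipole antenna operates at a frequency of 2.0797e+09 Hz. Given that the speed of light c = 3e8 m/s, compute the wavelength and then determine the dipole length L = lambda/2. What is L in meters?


lambda = c / f = 3.0000e+08 / 2.0797e+09 = 0.1442516 m
L = lambda / 2 = 0.1442516 / 2 = 0.07213 m

0.07213 m


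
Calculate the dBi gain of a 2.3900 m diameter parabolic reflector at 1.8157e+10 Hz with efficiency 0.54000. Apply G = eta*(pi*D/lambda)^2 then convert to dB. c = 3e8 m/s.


lambda = c / f = 3.0000e+08 / 1.8157e+10 = 0.01652255 m
G_linear = 0.54000 * (pi * 2.3900 / 0.01652255)^2 = 111515.5
G_dBi = 10 * log10(111515.5) = 50.47 dBi

50.47 dBi


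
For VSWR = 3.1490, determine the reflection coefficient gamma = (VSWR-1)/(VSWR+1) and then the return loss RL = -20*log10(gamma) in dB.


gamma = (3.1490 - 1) / (3.1490 + 1) = 0.5179561
RL = -20 * log10(0.5179561) = 5.714 dB

5.714 dB


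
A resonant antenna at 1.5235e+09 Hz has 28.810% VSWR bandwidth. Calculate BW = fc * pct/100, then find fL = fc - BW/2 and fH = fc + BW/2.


BW = 1.5235e+09 * 28.810/100 = 4.389204e+08 Hz
fL = 1.5235e+09 - 4.389204e+08/2 = 1.304e+09 Hz
fH = 1.5235e+09 + 4.389204e+08/2 = 1.743e+09 Hz

BW=4.389e+08 Hz, fL=1.304e+09 Hz, fH=1.743e+09 Hz


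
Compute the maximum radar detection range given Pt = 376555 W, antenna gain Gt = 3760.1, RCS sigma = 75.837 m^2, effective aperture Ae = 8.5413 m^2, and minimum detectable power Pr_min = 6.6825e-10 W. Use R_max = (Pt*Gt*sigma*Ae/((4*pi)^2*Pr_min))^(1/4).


R^4 = 376555*3760.1*75.837*8.5413 / ((4*pi)^2 * 6.6825e-10) = 8.691090e+18
R_max = 8.691090e+18^0.25 = 54296 m

54296 m


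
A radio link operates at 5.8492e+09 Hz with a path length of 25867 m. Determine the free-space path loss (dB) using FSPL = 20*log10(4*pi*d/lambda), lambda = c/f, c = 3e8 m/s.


lambda = c / f = 3.0000e+08 / 5.8492e+09 = 0.05128907 m
FSPL = 20 * log10(4*pi*25867/0.05128907) = 136.0 dB

136.0 dB


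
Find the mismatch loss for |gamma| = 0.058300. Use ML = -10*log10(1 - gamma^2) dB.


ML = -10 * log10(1 - 0.058300^2) = -10 * log10(0.99660111) = 0.01479 dB

0.01479 dB


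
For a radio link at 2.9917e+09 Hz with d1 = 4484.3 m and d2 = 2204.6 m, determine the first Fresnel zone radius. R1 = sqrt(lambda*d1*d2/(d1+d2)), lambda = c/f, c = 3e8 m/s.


lambda = c / f = 3.0000e+08 / 2.9917e+09 = 0.1002774 m
R1 = sqrt(0.1002774 * 4484.3 * 2204.6 / (4484.3 + 2204.6)) = 12.17 m

12.17 m


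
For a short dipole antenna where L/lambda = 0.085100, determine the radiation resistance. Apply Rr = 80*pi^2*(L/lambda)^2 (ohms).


Rr = 80 * pi^2 * (0.085100)^2 = 80 * 9.869604 * 7.242010e-03 = 5.718 ohm

5.718 ohm


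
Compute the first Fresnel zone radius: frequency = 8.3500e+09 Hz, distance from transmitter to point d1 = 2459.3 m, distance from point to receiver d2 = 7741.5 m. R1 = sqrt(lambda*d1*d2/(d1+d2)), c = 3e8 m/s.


lambda = c / f = 3.0000e+08 / 8.3500e+09 = 0.03592814 m
R1 = sqrt(0.03592814 * 2459.3 * 7741.5 / (2459.3 + 7741.5)) = 8.189 m

8.189 m


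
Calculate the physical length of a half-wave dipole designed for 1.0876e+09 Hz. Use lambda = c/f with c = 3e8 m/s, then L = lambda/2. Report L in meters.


lambda = c / f = 3.0000e+08 / 1.0876e+09 = 0.2758367 m
L = lambda / 2 = 0.2758367 / 2 = 0.1379 m

0.1379 m


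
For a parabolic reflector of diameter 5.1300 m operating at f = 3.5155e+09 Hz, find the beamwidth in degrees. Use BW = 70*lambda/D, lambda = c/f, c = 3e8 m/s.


lambda = c / f = 3.0000e+08 / 3.5155e+09 = 0.08533637 m
BW = 70 * 0.08533637 / 5.1300 = 1.164 deg

1.164 deg


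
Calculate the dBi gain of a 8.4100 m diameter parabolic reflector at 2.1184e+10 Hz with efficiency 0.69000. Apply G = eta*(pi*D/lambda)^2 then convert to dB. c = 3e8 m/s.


lambda = c / f = 3.0000e+08 / 2.1184e+10 = 0.01416163 m
G_linear = 0.69000 * (pi * 8.4100 / 0.01416163)^2 = 2.401676e+06
G_dBi = 10 * log10(2.401676e+06) = 63.81 dBi

63.81 dBi


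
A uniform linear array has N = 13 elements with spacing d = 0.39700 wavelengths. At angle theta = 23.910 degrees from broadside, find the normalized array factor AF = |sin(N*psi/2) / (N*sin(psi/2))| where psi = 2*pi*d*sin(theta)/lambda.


psi = 2*pi*0.39700*sin(23.910 deg) = 1.010993 rad
AF = |sin(13*1.010993/2) / (13*sin(1.010993/2))| = 0.04516

0.04516


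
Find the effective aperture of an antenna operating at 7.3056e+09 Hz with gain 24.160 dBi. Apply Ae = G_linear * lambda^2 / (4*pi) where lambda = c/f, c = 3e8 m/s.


lambda = c / f = 3.0000e+08 / 7.3056e+09 = 0.04106439 m
G_linear = 10^(24.160/10) = 260.6154
Ae = G_linear * lambda^2 / (4*pi) = 260.6154 * 0.04106439^2 / (4*pi) = 0.03497 m^2

0.03497 m^2


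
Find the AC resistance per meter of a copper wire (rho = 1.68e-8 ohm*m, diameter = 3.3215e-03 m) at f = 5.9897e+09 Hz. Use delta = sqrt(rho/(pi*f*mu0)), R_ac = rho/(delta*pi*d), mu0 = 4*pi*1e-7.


delta = sqrt(1.68e-8 / (pi * 5.9897e+09 * 4*pi*1e-7)) = 8.428926e-07 m
R_ac = 1.68e-8 / (8.428926e-07 * pi * 3.3215e-03) = 1.910 ohm/m

1.910 ohm/m


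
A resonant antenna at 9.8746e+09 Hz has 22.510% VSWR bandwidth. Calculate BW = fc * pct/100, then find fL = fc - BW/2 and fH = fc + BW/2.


BW = 9.8746e+09 * 22.510/100 = 2.222772e+09 Hz
fL = 9.8746e+09 - 2.222772e+09/2 = 8.763e+09 Hz
fH = 9.8746e+09 + 2.222772e+09/2 = 1.099e+10 Hz

BW=2.223e+09 Hz, fL=8.763e+09 Hz, fH=1.099e+10 Hz


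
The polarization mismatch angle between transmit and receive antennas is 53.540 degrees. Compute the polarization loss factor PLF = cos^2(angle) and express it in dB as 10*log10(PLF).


PLF_linear = cos^2(53.540 deg) = 0.3531467
PLF_dB = 10 * log10(0.3531467) = -4.520 dB

-4.520 dB


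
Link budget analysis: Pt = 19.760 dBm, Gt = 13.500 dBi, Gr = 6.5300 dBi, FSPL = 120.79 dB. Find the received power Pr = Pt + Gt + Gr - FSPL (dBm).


Pr = 19.760 + 13.500 + 6.5300 - 120.79 = -81.00 dBm

-81.00 dBm


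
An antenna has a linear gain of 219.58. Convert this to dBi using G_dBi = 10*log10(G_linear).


G_dBi = 10 * log10(219.58) = 23.42 dBi

23.42 dBi


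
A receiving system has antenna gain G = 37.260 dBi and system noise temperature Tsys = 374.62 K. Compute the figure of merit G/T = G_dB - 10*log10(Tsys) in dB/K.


G/T = 37.260 - 10*log10(374.62) = 37.260 - 25.73591 = 11.52 dB/K

11.52 dB/K


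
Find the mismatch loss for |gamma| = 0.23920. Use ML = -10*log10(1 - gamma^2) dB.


ML = -10 * log10(1 - 0.23920^2) = -10 * log10(0.94278336) = 0.2559 dB

0.2559 dB


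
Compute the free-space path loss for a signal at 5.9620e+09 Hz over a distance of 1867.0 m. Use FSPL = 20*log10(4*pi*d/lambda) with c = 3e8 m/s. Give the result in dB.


lambda = c / f = 3.0000e+08 / 5.9620e+09 = 0.05031869 m
FSPL = 20 * log10(4*pi*1867.0/0.05031869) = 113.4 dB

113.4 dB


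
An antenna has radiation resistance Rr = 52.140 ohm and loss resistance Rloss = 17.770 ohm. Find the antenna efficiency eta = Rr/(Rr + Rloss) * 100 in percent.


eta = 52.140 / (52.140 + 17.770) * 100 = 74.58%

74.58%


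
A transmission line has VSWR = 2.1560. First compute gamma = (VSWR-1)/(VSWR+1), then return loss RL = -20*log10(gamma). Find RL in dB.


gamma = (2.1560 - 1) / (2.1560 + 1) = 0.3662864
RL = -20 * log10(0.3662864) = 8.724 dB

8.724 dB


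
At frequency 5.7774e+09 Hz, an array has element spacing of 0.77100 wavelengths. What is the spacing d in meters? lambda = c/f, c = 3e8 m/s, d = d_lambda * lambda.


lambda = c / f = 3.0000e+08 / 5.7774e+09 = 0.05192647 m
d = 0.77100 * 0.05192647 = 0.04004 m

0.04004 m


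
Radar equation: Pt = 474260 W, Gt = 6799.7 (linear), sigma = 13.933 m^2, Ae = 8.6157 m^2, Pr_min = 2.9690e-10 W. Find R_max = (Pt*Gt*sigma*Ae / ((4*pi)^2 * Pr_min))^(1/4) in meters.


R^4 = 474260*6799.7*13.933*8.6157 / ((4*pi)^2 * 2.9690e-10) = 8.256796e+18
R_max = 8.256796e+18^0.25 = 53605 m

53605 m


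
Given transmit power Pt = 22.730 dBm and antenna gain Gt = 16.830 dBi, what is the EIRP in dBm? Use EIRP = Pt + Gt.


EIRP = Pt + Gt = 22.730 + 16.830 = 39.56 dBm

39.56 dBm


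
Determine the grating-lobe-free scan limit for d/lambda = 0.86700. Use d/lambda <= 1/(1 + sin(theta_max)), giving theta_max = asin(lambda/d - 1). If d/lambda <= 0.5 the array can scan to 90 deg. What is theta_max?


lambda/d - 1 = 1/0.86700 - 1 = 0.1534025
theta_max = asin(0.1534025) = 8.824 deg

8.824 deg


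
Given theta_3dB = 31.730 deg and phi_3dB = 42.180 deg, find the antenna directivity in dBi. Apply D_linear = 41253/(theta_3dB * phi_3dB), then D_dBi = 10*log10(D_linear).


D_linear = 41253 / (31.730 * 42.180) = 30.82328
D_dBi = 10 * log10(30.82328) = 14.89 dBi

14.89 dBi


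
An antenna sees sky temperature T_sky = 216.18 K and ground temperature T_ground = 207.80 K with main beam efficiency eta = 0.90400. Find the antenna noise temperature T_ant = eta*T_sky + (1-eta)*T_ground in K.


T_ant = 0.90400 * 216.18 + (1 - 0.90400) * 207.80 = 215.4 K

215.4 K


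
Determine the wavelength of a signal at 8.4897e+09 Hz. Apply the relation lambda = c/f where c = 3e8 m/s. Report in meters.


lambda = c / f = 3.0000e+08 / 8.4897e+09 = 0.03534 m

0.03534 m


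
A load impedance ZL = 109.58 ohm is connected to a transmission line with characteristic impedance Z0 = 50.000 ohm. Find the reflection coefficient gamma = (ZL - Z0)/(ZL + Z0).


gamma = (109.58 - 50.000) / (109.58 + 50.000) = 0.3734

0.3734


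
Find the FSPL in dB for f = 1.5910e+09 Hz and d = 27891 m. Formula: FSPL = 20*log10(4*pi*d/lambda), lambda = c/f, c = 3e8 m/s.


lambda = c / f = 3.0000e+08 / 1.5910e+09 = 0.1885607 m
FSPL = 20 * log10(4*pi*27891/0.1885607) = 125.4 dB

125.4 dB


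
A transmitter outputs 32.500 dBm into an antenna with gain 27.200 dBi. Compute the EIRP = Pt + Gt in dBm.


EIRP = Pt + Gt = 32.500 + 27.200 = 59.70 dBm

59.70 dBm


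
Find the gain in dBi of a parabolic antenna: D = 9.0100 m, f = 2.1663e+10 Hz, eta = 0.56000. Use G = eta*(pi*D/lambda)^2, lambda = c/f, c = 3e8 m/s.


lambda = c / f = 3.0000e+08 / 2.1663e+10 = 0.01384850 m
G_linear = 0.56000 * (pi * 9.0100 / 0.01384850)^2 = 2.339548e+06
G_dBi = 10 * log10(2.339548e+06) = 63.69 dBi

63.69 dBi


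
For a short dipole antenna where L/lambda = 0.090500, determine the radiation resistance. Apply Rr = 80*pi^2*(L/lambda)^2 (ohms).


Rr = 80 * pi^2 * (0.090500)^2 = 80 * 9.869604 * 8.190250e-03 = 6.467 ohm

6.467 ohm


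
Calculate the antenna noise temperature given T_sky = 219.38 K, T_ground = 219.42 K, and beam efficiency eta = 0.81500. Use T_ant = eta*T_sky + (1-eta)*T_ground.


T_ant = 0.81500 * 219.38 + (1 - 0.81500) * 219.42 = 219.4 K

219.4 K


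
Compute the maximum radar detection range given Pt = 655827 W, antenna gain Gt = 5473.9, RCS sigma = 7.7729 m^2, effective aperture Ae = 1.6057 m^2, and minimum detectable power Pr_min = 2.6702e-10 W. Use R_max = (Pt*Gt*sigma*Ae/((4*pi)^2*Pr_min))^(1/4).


R^4 = 655827*5473.9*7.7729*1.6057 / ((4*pi)^2 * 2.6702e-10) = 1.062601e+18
R_max = 1.062601e+18^0.25 = 32106 m

32106 m


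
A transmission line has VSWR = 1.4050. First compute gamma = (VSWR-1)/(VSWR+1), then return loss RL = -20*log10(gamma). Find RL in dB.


gamma = (1.4050 - 1) / (1.4050 + 1) = 0.1683992
RL = -20 * log10(0.1683992) = 15.47 dB

15.47 dB


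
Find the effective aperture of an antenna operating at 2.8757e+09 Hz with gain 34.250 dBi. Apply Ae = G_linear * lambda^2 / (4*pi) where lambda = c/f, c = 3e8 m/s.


lambda = c / f = 3.0000e+08 / 2.8757e+09 = 0.1043224 m
G_linear = 10^(34.250/10) = 2660.725
Ae = G_linear * lambda^2 / (4*pi) = 2660.725 * 0.1043224^2 / (4*pi) = 2.304 m^2

2.304 m^2


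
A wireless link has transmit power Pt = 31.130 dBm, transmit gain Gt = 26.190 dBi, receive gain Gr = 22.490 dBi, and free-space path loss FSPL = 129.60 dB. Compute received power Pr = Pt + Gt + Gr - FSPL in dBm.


Pr = 31.130 + 26.190 + 22.490 - 129.60 = -49.79 dBm

-49.79 dBm


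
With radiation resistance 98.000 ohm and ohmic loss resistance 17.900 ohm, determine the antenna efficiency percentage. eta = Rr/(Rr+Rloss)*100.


eta = 98.000 / (98.000 + 17.900) * 100 = 84.56%

84.56%


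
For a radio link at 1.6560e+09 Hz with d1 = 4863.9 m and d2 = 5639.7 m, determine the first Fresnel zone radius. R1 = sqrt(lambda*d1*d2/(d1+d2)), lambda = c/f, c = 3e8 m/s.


lambda = c / f = 3.0000e+08 / 1.6560e+09 = 0.1811594 m
R1 = sqrt(0.1811594 * 4863.9 * 5639.7 / (4863.9 + 5639.7)) = 21.75 m

21.75 m


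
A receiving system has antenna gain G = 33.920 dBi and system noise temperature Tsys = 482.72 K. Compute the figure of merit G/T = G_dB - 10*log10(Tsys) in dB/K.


G/T = 33.920 - 10*log10(482.72) = 33.920 - 26.83695 = 7.083 dB/K

7.083 dB/K


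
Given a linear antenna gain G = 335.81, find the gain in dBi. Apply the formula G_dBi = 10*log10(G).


G_dBi = 10 * log10(335.81) = 25.26 dBi

25.26 dBi


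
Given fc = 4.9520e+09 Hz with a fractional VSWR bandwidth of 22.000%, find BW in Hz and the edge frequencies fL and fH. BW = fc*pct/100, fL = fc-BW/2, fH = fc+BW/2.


BW = 4.9520e+09 * 22.000/100 = 1.089440e+09 Hz
fL = 4.9520e+09 - 1.089440e+09/2 = 4.407e+09 Hz
fH = 4.9520e+09 + 1.089440e+09/2 = 5.497e+09 Hz

BW=1.089e+09 Hz, fL=4.407e+09 Hz, fH=5.497e+09 Hz


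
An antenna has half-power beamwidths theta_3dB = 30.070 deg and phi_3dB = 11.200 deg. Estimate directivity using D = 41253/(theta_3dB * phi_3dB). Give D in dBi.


D_linear = 41253 / (30.070 * 11.200) = 122.4910
D_dBi = 10 * log10(122.4910) = 20.88 dBi

20.88 dBi


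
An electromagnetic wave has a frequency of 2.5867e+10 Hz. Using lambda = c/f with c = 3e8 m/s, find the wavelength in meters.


lambda = c / f = 3.0000e+08 / 2.5867e+10 = 0.01160 m

0.01160 m


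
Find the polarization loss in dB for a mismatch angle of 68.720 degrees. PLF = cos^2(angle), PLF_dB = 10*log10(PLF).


PLF_linear = cos^2(68.720 deg) = 0.1317153
PLF_dB = 10 * log10(0.1317153) = -8.804 dB

-8.804 dB


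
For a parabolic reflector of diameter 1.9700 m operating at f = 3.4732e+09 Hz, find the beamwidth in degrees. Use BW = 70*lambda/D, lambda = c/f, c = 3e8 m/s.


lambda = c / f = 3.0000e+08 / 3.4732e+09 = 0.08637568 m
BW = 70 * 0.08637568 / 1.9700 = 3.069 deg

3.069 deg


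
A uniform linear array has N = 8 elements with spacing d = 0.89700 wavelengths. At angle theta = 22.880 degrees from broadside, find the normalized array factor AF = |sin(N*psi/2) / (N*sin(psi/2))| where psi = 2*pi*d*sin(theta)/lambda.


psi = 2*pi*0.89700*sin(22.880 deg) = 2.191297 rad
AF = |sin(8*2.191297/2) / (8*sin(2.191297/2))| = 0.08614

0.08614


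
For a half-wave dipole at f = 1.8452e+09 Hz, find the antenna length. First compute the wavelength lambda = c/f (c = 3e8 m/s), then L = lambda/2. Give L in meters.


lambda = c / f = 3.0000e+08 / 1.8452e+09 = 0.1625840 m
L = lambda / 2 = 0.1625840 / 2 = 0.08129 m

0.08129 m


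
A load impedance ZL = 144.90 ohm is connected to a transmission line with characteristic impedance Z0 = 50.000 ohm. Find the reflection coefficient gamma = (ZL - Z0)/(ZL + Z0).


gamma = (144.90 - 50.000) / (144.90 + 50.000) = 0.4869

0.4869


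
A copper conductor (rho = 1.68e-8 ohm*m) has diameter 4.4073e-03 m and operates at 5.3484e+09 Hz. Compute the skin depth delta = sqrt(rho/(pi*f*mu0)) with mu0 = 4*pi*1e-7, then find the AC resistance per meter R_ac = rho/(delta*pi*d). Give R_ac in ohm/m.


delta = sqrt(1.68e-8 / (pi * 5.3484e+09 * 4*pi*1e-7)) = 8.919958e-07 m
R_ac = 1.68e-8 / (8.919958e-07 * pi * 4.4073e-03) = 1.360 ohm/m

1.360 ohm/m


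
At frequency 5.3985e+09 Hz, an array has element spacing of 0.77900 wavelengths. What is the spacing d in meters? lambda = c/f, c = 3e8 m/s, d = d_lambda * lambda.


lambda = c / f = 3.0000e+08 / 5.3985e+09 = 0.05557099 m
d = 0.77900 * 0.05557099 = 0.04329 m

0.04329 m


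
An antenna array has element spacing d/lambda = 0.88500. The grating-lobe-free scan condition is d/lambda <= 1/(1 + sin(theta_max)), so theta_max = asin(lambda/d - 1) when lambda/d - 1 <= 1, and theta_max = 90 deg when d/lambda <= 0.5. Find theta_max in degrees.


lambda/d - 1 = 1/0.88500 - 1 = 0.1299435
theta_max = asin(0.1299435) = 7.466 deg

7.466 deg


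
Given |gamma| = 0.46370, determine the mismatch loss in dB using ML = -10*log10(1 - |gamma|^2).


ML = -10 * log10(1 - 0.46370^2) = -10 * log10(0.78498231) = 1.051 dB

1.051 dB


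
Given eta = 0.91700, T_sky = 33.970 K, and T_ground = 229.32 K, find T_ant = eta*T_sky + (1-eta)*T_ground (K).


T_ant = 0.91700 * 33.970 + (1 - 0.91700) * 229.32 = 50.18 K

50.18 K


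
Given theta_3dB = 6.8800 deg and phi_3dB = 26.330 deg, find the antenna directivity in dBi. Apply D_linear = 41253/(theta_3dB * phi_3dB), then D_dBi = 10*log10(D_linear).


D_linear = 41253 / (6.8800 * 26.330) = 227.7279
D_dBi = 10 * log10(227.7279) = 23.57 dBi

23.57 dBi


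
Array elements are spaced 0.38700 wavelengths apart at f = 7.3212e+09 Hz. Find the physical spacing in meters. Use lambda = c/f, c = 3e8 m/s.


lambda = c / f = 3.0000e+08 / 7.3212e+09 = 0.04097689 m
d = 0.38700 * 0.04097689 = 0.01586 m

0.01586 m


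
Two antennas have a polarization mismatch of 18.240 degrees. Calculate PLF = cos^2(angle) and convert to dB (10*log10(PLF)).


PLF_linear = cos^2(18.240 deg) = 0.9020322
PLF_dB = 10 * log10(0.9020322) = -0.4478 dB

-0.4478 dB


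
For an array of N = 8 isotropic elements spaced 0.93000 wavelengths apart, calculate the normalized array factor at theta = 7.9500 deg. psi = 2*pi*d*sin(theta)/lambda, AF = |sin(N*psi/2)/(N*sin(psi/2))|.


psi = 2*pi*0.93000*sin(7.9500 deg) = 0.8081889 rad
AF = |sin(8*0.8081889/2) / (8*sin(0.8081889/2))| = 0.02894

0.02894


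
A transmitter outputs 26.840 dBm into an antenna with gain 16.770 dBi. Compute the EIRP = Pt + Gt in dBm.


EIRP = Pt + Gt = 26.840 + 16.770 = 43.61 dBm

43.61 dBm


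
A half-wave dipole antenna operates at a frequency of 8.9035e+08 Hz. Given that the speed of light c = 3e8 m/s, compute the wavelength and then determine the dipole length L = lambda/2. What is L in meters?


lambda = c / f = 3.0000e+08 / 8.9035e+08 = 0.3369461 m
L = lambda / 2 = 0.3369461 / 2 = 0.1685 m

0.1685 m


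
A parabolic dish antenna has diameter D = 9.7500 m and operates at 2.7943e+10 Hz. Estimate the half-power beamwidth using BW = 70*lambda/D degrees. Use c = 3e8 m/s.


lambda = c / f = 3.0000e+08 / 2.7943e+10 = 0.01073614 m
BW = 70 * 0.01073614 / 9.7500 = 0.07708 deg

0.07708 deg


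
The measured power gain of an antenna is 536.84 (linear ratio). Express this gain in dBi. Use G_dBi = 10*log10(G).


G_dBi = 10 * log10(536.84) = 27.30 dBi

27.30 dBi


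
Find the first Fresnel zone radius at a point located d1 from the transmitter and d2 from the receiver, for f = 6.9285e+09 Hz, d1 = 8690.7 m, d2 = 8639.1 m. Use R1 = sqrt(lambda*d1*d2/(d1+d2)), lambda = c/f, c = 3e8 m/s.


lambda = c / f = 3.0000e+08 / 6.9285e+09 = 0.04329942 m
R1 = sqrt(0.04329942 * 8690.7 * 8639.1 / (8690.7 + 8639.1)) = 13.70 m

13.70 m


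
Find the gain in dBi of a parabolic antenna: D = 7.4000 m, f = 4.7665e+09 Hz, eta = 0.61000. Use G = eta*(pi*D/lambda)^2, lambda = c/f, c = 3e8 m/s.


lambda = c / f = 3.0000e+08 / 4.7665e+09 = 0.06293926 m
G_linear = 0.61000 * (pi * 7.4000 / 0.06293926)^2 = 83224.22
G_dBi = 10 * log10(83224.22) = 49.20 dBi

49.20 dBi


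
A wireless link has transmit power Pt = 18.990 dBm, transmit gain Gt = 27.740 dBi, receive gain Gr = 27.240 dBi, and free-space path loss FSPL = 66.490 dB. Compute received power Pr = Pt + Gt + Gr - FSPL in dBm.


Pr = 18.990 + 27.740 + 27.240 - 66.490 = 7.48 dBm

7.48 dBm


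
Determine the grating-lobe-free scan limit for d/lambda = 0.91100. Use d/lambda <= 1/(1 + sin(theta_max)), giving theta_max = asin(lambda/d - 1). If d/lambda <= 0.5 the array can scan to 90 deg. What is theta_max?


lambda/d - 1 = 1/0.91100 - 1 = 0.09769484
theta_max = asin(0.09769484) = 5.606 deg

5.606 deg


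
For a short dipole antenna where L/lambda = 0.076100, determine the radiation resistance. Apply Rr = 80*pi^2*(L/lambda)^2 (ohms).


Rr = 80 * pi^2 * (0.076100)^2 = 80 * 9.869604 * 5.791210e-03 = 4.573 ohm

4.573 ohm


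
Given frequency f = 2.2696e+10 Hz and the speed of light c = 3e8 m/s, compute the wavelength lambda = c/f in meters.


lambda = c / f = 3.0000e+08 / 2.2696e+10 = 0.01322 m

0.01322 m


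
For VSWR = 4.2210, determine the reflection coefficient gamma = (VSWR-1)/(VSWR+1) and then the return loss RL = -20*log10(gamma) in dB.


gamma = (4.2210 - 1) / (4.2210 + 1) = 0.6169316
RL = -20 * log10(0.6169316) = 4.195 dB

4.195 dB


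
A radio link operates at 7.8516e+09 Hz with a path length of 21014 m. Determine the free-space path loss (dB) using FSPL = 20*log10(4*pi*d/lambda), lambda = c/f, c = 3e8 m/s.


lambda = c / f = 3.0000e+08 / 7.8516e+09 = 0.03820877 m
FSPL = 20 * log10(4*pi*21014/0.03820877) = 136.8 dB

136.8 dB


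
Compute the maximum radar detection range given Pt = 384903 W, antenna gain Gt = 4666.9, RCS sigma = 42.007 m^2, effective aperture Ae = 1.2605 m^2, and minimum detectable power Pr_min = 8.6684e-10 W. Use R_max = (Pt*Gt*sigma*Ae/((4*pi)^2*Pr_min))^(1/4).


R^4 = 384903*4666.9*42.007*1.2605 / ((4*pi)^2 * 8.6684e-10) = 6.948413e+17
R_max = 6.948413e+17^0.25 = 28872 m

28872 m


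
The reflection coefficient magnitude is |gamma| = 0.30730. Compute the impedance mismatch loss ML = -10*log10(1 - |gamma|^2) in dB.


ML = -10 * log10(1 - 0.30730^2) = -10 * log10(0.90556671) = 0.4308 dB

0.4308 dB


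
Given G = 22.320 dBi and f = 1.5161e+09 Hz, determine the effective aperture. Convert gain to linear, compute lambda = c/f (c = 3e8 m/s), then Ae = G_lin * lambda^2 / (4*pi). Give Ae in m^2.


lambda = c / f = 3.0000e+08 / 1.5161e+09 = 0.1978761 m
G_linear = 10^(22.320/10) = 170.6082
Ae = G_linear * lambda^2 / (4*pi) = 170.6082 * 0.1978761^2 / (4*pi) = 0.5316 m^2

0.5316 m^2
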